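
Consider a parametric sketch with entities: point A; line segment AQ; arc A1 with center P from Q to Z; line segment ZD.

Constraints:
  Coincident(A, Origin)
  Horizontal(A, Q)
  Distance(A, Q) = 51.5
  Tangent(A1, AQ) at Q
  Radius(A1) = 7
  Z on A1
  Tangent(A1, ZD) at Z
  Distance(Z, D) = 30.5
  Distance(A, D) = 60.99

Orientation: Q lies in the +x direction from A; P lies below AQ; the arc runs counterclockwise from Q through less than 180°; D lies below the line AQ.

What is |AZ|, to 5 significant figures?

45.200

Checks: |AQ| = 51.50 ✓; |PZ| = 7.000 ✓; ∠(PZ, ZD) = 90.00° ✓; |ZD| = 30.50 ✓; |AD| = 60.99 ✓.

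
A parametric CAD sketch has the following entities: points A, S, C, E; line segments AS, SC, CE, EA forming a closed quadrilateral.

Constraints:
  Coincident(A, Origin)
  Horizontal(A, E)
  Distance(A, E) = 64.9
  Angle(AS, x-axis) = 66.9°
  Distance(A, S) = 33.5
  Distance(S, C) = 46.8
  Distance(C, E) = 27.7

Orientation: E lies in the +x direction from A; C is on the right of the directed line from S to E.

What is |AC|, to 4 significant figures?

39.46

Checks: A = (0.00, 0.00) ✓; |SC| = 46.80 ✓; |CE| = 27.70 ✓.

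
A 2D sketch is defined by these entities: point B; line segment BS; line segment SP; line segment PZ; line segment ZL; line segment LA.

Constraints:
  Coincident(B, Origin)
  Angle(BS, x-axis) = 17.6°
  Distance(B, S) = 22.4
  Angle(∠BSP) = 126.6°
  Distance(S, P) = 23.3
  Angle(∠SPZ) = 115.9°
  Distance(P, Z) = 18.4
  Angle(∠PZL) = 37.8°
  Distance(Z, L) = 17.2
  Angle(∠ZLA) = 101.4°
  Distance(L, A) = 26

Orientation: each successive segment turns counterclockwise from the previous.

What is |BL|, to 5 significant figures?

30.641

B is at the origin; BS runs at 17.6° with length 22.4, so S = (21.351, 6.7731). ∠BSP = 126.6° gives SP at 71.000° from the x-axis; with |SP| = 23.3, P = (28.937, 28.804). ∠SPZ = 115.9° gives PZ at 135.10° from the x-axis; with |PZ| = 18.4, Z = (15.904, 41.792). ∠PZL = 37.8° gives ZL at -82.700° from the x-axis; with |ZL| = 17.2, L = (18.089, 24.731). Then |BL| = |L − B| = 30.641.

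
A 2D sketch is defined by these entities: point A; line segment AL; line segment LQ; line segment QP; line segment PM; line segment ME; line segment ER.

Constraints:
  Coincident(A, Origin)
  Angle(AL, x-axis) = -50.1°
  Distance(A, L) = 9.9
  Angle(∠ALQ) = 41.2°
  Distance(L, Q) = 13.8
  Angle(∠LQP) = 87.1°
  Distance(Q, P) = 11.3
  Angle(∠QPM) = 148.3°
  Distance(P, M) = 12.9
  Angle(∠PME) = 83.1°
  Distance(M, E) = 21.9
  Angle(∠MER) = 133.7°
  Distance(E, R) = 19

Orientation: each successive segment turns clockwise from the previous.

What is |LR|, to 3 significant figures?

16.1

A is at the origin; AL runs at -50.1° with length 9.9, so L = (6.35, -7.59). ∠ALQ = 41.2° gives LQ at 171° from the x-axis; with |LQ| = 13.8, Q = (-7.28, -5.46). ∠LQP = 87.1° gives QP at 78.2° from the x-axis; with |QP| = 11.3, P = (-4.97, 5.60). ∠QPM = 148.3° gives PM at 46.5° from the x-axis; with |PM| = 12.9, M = (3.91, 15.0). ∠PME = 83.1° gives ME at -50.4° from the x-axis; with |ME| = 21.9, E = (17.9, -1.92). ∠MER = 133.7° gives ER at -96.7° from the x-axis; with |ER| = 19.0, R = (15.6, -20.8). Then |LR| = |R − L| = 16.1.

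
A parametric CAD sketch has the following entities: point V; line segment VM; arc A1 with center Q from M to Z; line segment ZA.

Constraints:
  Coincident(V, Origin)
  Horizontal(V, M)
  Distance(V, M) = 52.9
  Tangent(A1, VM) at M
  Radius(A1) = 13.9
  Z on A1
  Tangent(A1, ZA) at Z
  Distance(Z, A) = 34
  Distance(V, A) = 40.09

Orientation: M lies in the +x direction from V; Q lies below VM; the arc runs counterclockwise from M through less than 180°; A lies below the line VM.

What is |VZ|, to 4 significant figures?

41.97

Checks: ∠(QM, MV) = 90.00° ✓; |QM| = 13.90 ✓; |QZ| = 13.90 ✓; ∠(QZ, ZA) = 90.00° ✓; |ZA| = 34.00 ✓; |VA| = 40.09 ✓.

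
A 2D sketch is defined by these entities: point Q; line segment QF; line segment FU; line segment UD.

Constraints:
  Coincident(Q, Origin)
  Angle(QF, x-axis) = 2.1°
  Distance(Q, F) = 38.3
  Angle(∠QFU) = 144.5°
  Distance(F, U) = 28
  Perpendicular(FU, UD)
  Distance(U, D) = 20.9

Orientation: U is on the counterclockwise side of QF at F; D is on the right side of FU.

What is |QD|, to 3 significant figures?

73.2

Q is at the origin; QF runs at 2.1° with length 38.3, so F = 38.3·(cos 2.1°, sin 2.1°) = (38.3, 1.40). ∠QFU = 144.5°, so FU runs at 2.1° + (180° − 144.5°) = 37.6° from the x-axis; with |FU| = 28.0, U = F + 28.0·(cos 37.6°, sin 37.6°) = (60.5, 18.5). The perpendicularity gives UD at right angles to FU; with |UD| = 20.9 on the right of FU, D = U + 20.9·(0.610, -0.792) = (73.2, 1.93). Then |QD| = |D − Q| = 73.2.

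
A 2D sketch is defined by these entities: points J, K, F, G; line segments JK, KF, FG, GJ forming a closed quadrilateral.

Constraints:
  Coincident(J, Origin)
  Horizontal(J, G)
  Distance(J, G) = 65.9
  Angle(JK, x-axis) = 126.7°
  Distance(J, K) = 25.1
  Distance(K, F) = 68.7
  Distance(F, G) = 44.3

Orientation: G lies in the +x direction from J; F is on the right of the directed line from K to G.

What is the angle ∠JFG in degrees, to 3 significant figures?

96.7°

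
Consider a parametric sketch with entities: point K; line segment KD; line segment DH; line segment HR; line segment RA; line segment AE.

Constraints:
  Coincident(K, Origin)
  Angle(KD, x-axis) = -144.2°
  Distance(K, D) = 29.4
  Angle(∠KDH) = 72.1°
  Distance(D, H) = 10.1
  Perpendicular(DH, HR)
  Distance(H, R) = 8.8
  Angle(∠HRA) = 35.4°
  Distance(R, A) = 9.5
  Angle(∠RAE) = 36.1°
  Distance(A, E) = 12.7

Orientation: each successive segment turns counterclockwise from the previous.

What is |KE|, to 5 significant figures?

24.121

K is at the origin; KD runs at -144.2° with length 29.4, so D = (-23.845, -17.198). ∠KDH = 72.1° gives DH at -36.300° from the x-axis; with |DH| = 10.1, H = (-15.705, -23.177). DH is perpendicular to HR, so HR runs at 53.700°; with |HR| = 8.8, R = (-10.496, -16.085). ∠HRA = 35.4° gives RA at -161.70° from the x-axis; with |RA| = 9.5, A = (-19.515, -19.068). ∠RAE = 36.1° gives AE at -17.800° from the x-axis; with |AE| = 12.7, E = (-7.4232, -22.950). Then |KE| = |E − K| = 24.121.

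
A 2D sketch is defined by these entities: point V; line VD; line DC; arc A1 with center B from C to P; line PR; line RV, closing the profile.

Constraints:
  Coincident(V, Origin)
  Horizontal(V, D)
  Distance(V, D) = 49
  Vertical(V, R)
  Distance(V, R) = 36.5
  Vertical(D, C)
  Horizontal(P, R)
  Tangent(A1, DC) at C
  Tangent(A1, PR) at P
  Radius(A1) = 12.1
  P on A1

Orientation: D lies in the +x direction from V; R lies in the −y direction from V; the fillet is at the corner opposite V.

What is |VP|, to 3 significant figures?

51.9

V is at the origin; VD is horizontal with |VD| = 49.0 and D on the +x side, so D = (49.0, 0.00). V and R share the same x with |VR| = 36.5 and R on the −y side, so R = (0.00, -36.5). The virtual corner opposite V is at (49.0, -36.5). A1 meets DC tangentially, so BC is at right angles to DC and A1 meets PR tangentially, so BP is at right angles to PR, with radius 12.1, so the center B sits 12.1 in from both sides at B = (36.9, -24.4). That places the tangent points at C = (49.0, -24.4) on DC and P = (36.9, -36.5) on PR. Then |VP| = |P − V| = 51.9.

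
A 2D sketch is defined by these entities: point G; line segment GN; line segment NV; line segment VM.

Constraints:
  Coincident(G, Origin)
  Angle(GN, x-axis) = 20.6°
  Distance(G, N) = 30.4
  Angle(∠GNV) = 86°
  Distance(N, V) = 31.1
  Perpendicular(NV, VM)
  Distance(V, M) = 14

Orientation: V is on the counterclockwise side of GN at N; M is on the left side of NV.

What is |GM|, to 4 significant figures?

33.26

G is at the origin; GN runs at 20.6° with length 30.4, so N = 30.4·(cos 20.6°, sin 20.6°) = (28.46, 10.70). ∠GNV = 86.0°, so NV runs at 20.6° + (180° − 86.0°) = 114.6° from the x-axis; with |NV| = 31.1, V = N + 31.1·(cos 114.6°, sin 114.6°) = (15.51, 38.97). NV ⟂ VM; with |VM| = 14.0 on the left of NV, M = V + 14.0·(-0.9092, -0.4163) = (2.781, 33.15). Then |GM| = |M − G| = 33.26.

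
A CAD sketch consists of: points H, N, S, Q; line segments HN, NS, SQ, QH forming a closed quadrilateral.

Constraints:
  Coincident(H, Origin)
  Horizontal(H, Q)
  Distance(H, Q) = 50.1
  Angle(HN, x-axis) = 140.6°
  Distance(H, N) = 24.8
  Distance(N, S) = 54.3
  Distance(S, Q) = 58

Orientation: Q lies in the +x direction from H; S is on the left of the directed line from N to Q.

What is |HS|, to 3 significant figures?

55.5

H is at the origin; HQ is horizontal with |HQ| = 50.1 and Q in +x, so Q = (50.1, 0). HN runs at 140.6° with |HN| = 24.8, so N = (-19.2, 15.7). S is determined by |NS| = 54.3 and |SQ| = 58.0 together: it lies at the intersection of circle(N, 54.3) and circle(Q, 58.0). With |NQ| = 71.0, the foot of the radical line on NQ is 32.6 from N and the perpendicular offset is √(54.3² − 32.6²) = 43.4. Taking the left-of-NQ solution: S = (22.2, 50.9).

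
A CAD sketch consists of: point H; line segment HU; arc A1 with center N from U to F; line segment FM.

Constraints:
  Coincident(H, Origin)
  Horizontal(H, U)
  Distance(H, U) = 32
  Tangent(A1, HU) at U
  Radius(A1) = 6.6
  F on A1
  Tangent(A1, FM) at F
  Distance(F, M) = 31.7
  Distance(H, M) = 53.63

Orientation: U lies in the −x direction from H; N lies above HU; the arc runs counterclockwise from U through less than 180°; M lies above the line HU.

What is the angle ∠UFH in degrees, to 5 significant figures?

105.25°

Checks: |NF| = 6.600 ✓; ∠(NF, FM) = 90.00° ✓; |FM| = 31.70 ✓; |HM| = 53.63 ✓.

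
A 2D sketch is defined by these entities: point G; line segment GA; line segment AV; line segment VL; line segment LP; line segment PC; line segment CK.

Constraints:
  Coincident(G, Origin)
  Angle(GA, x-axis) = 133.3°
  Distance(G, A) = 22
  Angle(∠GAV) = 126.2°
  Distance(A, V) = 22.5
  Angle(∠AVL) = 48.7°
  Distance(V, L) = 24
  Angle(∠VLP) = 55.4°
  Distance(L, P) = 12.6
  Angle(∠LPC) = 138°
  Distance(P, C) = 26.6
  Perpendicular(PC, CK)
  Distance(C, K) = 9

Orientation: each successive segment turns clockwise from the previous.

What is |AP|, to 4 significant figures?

6.830

G is at the origin; GA runs at 133.3° with length 22.0, so A = (-15.09, 16.01). ∠GAV = 126.2° gives AV at 79.50° from the x-axis; with |AV| = 22.5, V = (-10.99, 38.13). ∠AVL = 48.7° gives VL at -51.80° from the x-axis; with |VL| = 24.0, L = (3.854, 19.27). ∠VLP = 55.4° gives LP at -176.4° from the x-axis; with |LP| = 12.6, P = (-8.721, 18.48). Then |AP| = |P − A| = 6.830.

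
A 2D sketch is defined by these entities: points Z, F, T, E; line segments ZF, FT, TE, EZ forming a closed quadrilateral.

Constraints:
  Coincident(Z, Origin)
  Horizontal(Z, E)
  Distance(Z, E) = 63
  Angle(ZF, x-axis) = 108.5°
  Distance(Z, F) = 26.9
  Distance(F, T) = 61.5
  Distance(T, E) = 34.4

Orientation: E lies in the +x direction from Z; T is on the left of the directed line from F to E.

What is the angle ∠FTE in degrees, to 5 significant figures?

100.93°

Checks: |FT| = 61.50 ✓; |TE| = 34.40 ✓.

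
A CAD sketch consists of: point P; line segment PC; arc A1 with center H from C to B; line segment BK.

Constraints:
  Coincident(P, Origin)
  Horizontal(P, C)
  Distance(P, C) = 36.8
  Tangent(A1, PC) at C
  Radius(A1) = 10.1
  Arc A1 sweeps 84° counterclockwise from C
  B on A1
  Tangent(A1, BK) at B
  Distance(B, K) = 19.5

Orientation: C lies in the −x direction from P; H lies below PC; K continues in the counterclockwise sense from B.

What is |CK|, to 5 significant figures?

30.898

P is at the origin; P and C share the same y with |PC| = 36.8 and C on the −x side, so C = (-36.800, 0.0000). The tangent condition forces HC to be normal to PC, so H = C + (0, -10.1) = (-36.800, -10.100). On A1, C sits at bearing 90° from H; an 84° counterclockwise sweep puts B at bearing 174°, so B = H + 10.1·(cos 174°, sin 174°) = (-46.845, -9.0443). The tangent condition forces HB to be normal to BK, so BK runs along (−sin 174°, cos 174°); with |BK| = 19.5, K = (-48.883, -28.437). Then |CK| = |K − C| = 30.898.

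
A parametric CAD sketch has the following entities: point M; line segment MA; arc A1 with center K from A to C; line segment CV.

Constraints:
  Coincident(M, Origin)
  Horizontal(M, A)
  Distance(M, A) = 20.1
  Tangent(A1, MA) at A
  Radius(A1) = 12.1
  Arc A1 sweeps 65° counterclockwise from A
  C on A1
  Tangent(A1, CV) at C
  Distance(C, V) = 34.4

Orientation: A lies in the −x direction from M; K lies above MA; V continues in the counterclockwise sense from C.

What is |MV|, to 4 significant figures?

38.54

M is at the origin; MA is horizontal with |MA| = 20.1 and A on the −x side, so A = (-20.10, 0.000). Tangency of A1 to MA means the radius KA is perpendicular to MA, so K = A + (0, 12.1) = (-20.10, 12.10). On A1, A sits at bearing -90° from K; a 65° counterclockwise sweep puts C at bearing -25°, so C = K + 12.1·(cos -25°, sin -25°) = (-9.134, 6.986). A1 meets CV tangentially, so KC is at right angles to CV, so CV runs along (−sin -25°, cos -25°); with |CV| = 34.4, V = (5.404, 38.16). Then |MV| = |V − M| = 38.54.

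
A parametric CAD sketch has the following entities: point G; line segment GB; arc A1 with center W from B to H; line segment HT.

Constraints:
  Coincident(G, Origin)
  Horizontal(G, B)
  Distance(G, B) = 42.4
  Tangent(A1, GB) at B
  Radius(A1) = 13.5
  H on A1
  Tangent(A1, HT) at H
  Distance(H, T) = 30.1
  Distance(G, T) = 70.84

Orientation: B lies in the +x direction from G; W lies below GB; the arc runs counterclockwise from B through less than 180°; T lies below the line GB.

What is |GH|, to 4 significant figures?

40.86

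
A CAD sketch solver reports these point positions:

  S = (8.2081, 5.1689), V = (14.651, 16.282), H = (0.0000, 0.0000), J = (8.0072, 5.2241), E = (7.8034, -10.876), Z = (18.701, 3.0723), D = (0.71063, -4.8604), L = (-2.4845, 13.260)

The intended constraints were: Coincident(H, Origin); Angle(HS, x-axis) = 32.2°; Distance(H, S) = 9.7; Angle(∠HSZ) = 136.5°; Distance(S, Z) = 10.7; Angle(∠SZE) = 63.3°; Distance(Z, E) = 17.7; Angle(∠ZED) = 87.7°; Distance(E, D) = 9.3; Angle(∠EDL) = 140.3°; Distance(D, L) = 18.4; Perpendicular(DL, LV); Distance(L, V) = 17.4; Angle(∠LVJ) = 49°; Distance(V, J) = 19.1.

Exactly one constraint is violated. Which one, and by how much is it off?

Distance(V, J) = 19.1 — off by 6.20.

H = (0.00, 0.00) ✓; HS at 32.20° ✓; |HS| = 9.700 ✓; ∠HSZ = 136.5° ✓; |SZ| = 10.70 ✓; ∠SZE = 63.30° ✓; |ZE| = 17.70 ✓; ∠ZED = 87.70° ✓; |ED| = 9.300 ✓; ∠EDL = 140.3° ✓; |DL| = 18.40 ✓; ∠(DL, LV) = 90.00° ✓; |LV| = 17.40 ✓; ∠LVJ = 49.00° ✓; |VJ| = 12.90 ✗.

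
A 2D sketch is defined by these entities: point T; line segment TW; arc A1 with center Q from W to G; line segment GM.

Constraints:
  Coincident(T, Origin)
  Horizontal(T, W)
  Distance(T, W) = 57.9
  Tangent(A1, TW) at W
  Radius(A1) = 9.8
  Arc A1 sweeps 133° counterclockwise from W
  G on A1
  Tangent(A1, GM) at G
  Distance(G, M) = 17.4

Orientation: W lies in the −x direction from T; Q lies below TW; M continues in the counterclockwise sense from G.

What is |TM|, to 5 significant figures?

60.692

On A1, W sits at bearing 90° from Q; a 133° counterclockwise sweep puts G at bearing 223°, so G = Q + 9.8·(cos 223°, sin 223°) = (-65.067, -16.484). The tangent condition forces QG to be normal to GM, so GM runs along (−sin 223°, cos 223°); with |GM| = 17.4, M = (-53.200, -29.209). Then |TM| = |M − T| = 60.692.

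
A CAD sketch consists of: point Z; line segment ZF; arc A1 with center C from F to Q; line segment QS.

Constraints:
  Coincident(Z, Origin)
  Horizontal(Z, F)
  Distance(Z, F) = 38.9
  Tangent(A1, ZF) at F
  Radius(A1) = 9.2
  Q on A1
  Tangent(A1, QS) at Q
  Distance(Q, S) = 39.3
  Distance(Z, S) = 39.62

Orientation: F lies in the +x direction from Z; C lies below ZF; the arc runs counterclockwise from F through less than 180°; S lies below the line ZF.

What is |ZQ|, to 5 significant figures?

31.335

Checks: |CQ| = 9.200 ✓; ∠(CQ, QS) = 90.00° ✓; |QS| = 39.30 ✓; |ZS| = 39.62 ✓.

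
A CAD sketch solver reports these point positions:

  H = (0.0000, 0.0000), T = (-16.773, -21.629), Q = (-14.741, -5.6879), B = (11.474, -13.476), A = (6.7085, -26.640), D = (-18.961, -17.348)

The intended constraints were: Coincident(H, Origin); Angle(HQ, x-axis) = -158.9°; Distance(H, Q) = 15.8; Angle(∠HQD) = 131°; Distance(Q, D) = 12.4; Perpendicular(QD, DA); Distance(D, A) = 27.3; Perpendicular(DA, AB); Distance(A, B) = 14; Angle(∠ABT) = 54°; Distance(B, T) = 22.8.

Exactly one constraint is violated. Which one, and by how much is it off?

Distance(B, T) = 22.8 — off by 6.60.

H = (0.00, 0.00) ✓; HQ at -158.9° ✓; |HQ| = 15.80 ✓; ∠HQD = 131.0° ✓; |QD| = 12.40 ✓; ∠(QD, DA) = 90.00° ✓; |DA| = 27.30 ✓; ∠(DA, AB) = 90.00° ✓; |AB| = 14.00 ✓; ∠ABT = 54.00° ✓; |BT| = 29.40 ✗.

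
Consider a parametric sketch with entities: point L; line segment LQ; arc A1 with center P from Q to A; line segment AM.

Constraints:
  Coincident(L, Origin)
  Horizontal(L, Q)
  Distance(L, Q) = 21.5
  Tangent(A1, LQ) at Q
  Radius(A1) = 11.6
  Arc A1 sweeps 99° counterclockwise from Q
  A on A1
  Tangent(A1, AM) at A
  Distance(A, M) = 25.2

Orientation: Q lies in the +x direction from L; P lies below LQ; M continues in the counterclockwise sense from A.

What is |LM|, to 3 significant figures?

40.8

L is at the origin; LQ is horizontal with |LQ| = 21.5 and Q on the +x side, so Q = (21.5, 0.00). Since A1 is tangent to LQ there, PQ ⟂ LQ, so P = Q + (0, -11.6) = (21.5, -11.6). On A1, Q sits at bearing 90° from P; a 99° counterclockwise sweep puts A at bearing 189°, so A = P + 11.6·(cos 189°, sin 189°) = (10.0, -13.4). The tangent condition forces PA to be normal to AM, so AM runs along (−sin 189°, cos 189°); with |AM| = 25.2, M = (14.0, -38.3). Then |LM| = |M − L| = 40.8.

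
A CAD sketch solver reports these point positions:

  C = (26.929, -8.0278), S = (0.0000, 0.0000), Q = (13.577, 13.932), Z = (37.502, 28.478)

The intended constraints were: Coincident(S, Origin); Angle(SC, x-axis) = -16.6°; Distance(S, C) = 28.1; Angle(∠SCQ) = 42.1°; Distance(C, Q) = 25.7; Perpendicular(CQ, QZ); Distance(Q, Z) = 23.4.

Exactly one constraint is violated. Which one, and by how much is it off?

Distance(Q, Z) = 23.4 — off by 4.60.

S = (0.00, 0.00) ✓; SC at -16.60° ✓; |SC| = 28.10 ✓; ∠SCQ = 42.10° ✓; |CQ| = 25.70 ✓; ∠(CQ, QZ) = 90.00° ✓; |QZ| = 28.00 ✗.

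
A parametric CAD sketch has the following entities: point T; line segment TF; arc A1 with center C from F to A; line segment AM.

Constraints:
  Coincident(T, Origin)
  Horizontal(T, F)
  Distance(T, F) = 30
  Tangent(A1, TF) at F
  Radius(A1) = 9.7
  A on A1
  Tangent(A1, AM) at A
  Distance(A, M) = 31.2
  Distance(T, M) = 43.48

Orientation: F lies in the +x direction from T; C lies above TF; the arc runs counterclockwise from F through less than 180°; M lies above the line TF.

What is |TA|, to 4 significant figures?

40.68

Checks: ∠(CF, FT) = 90.00° ✓; |CF| = 9.700 ✓; |CA| = 9.700 ✓; ∠(CA, AM) = 90.00° ✓; |AM| = 31.20 ✓; |TM| = 43.48 ✓.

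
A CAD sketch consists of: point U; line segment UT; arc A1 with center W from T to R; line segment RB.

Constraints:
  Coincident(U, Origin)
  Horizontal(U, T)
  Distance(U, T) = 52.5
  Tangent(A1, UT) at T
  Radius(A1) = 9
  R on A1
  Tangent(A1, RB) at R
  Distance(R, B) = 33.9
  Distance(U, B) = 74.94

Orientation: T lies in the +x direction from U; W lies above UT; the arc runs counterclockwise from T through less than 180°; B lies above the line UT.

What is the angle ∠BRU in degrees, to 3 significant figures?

98.2°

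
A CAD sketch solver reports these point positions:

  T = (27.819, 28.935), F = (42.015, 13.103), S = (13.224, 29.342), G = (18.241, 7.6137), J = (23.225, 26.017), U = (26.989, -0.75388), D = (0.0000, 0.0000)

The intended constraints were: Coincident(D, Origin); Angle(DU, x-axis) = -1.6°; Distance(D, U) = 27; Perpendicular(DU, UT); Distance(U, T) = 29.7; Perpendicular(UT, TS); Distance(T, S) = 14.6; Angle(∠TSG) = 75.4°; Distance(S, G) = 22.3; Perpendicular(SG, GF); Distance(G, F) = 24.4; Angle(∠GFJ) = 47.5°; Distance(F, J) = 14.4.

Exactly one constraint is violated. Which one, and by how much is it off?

Distance(F, J) = 14.4 — off by 8.40.

D = (0.00, 0.00) ✓; DU at -1.600° ✓; |DU| = 27.00 ✓; ∠(DU, UT) = 90.00° ✓; |UT| = 29.70 ✓; ∠(UT, TS) = 90.00° ✓; |TS| = 14.60 ✓; ∠TSG = 75.40° ✓; |SG| = 22.30 ✓; ∠(SG, GF) = 90.00° ✓; |GF| = 24.40 ✓; ∠GFJ = 47.50° ✓; |FJ| = 22.80 ✗.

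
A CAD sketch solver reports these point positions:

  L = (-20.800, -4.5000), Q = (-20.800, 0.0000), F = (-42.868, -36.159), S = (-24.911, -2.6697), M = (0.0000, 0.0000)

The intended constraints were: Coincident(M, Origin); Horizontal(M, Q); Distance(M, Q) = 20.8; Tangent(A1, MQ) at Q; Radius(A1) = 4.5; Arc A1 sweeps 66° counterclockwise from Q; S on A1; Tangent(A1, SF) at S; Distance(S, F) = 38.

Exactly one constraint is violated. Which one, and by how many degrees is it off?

Tangent(A1, SF) at S — off by 4.20°.

M = (0.00, 0.00) ✓; M.y = 0.00, Q.y = 0.00 ✓; |MQ| = 20.80 ✓; ∠(LQ, QM) = 90.00° ✓; |LQ| = 4.500 ✓; bearing(L→S) − bearing(L→Q) = 66.00° ✓; |LS| = 4.500 ✓; ∠(LS, SF) = 94.20° ✗; |SF| = 38.00 ✓.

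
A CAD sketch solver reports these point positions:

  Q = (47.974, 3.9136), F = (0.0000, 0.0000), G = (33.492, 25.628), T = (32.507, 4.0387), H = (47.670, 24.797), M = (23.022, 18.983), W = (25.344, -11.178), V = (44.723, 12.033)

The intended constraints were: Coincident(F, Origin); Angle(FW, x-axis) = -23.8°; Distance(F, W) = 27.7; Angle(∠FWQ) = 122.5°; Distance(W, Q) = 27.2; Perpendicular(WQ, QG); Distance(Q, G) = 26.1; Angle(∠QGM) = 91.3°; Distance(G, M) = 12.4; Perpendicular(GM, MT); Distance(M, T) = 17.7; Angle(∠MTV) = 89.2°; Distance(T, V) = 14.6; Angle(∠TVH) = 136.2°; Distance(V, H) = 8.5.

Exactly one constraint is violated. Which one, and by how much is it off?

Distance(V, H) = 8.5 — off by 4.60.

F = (0.00, 0.00) ✓; FW at -23.80° ✓; |FW| = 27.70 ✓; ∠FWQ = 122.5° ✓; |WQ| = 27.20 ✓; ∠(WQ, QG) = 90.00° ✓; |QG| = 26.10 ✓; ∠QGM = 91.30° ✓; |GM| = 12.40 ✓; ∠(GM, MT) = 90.00° ✓; |MT| = 17.70 ✓; ∠MTV = 89.20° ✓; |TV| = 14.60 ✓; ∠TVH = 136.2° ✓; |VH| = 13.10 ✗.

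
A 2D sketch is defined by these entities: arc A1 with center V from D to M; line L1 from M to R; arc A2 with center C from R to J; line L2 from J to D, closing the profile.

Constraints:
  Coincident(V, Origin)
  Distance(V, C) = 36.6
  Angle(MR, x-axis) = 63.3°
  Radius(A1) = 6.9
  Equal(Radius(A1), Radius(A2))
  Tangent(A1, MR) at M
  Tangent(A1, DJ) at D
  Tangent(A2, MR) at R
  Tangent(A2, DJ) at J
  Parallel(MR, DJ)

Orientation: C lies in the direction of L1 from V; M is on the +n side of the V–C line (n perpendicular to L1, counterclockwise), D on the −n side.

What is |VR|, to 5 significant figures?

37.245

The slot axis is L1's direction at 63.3°, so u = (cos 63.3°, sin 63.3°) = (0.44932, 0.89337) and n = (−sin 63.3°, cos 63.3°) = (-0.89337, 0.44932). V is at the origin and C lies 36.6 along u from V, so C = 36.6·u = (16.445, 32.697). Tangency of A1 to both parallel lines with radius 6.9 puts M and D at V ± 6.9·n: M = (-6.1643, 3.1003), D = (6.1643, -3.1003). Equal radii place R and J the same way about C: R = C + 6.9·n = (10.281, 35.798), J = C − 6.9·n = (22.609, 29.597). Then |VR| = |R − V| = 37.245.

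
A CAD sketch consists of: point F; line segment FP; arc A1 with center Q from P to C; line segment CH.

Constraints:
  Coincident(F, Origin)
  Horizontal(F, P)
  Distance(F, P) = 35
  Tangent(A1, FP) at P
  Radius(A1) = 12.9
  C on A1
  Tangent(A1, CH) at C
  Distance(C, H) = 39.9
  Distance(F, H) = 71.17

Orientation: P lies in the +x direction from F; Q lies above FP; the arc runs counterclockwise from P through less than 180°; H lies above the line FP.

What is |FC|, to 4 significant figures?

49.63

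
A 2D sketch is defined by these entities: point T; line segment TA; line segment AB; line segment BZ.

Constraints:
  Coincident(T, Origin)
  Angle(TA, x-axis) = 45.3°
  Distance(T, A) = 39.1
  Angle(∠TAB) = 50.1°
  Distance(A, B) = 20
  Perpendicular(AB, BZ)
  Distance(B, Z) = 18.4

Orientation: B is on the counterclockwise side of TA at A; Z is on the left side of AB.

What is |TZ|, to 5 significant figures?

12.660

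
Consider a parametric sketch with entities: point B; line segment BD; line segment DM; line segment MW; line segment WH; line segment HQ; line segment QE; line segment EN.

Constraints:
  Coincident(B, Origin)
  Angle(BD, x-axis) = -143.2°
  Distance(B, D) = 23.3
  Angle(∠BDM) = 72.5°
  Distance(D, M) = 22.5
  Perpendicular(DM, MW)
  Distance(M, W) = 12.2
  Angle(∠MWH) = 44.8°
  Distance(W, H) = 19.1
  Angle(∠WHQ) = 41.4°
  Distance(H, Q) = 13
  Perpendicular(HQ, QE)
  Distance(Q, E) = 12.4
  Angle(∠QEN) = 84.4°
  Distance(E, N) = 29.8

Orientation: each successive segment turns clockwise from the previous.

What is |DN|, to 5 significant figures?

10.797

B is at the origin; BD runs at -143.2° with length 23.3, so D = (-18.657, -13.957). ∠BDM = 72.5° gives DM at 109.30° from the x-axis; with |DM| = 22.5, M = (-26.094, 7.2783). DM ⟂ MW, so MW runs at 19.300°; with |MW| = 12.2, W = (-14.579, 11.311). ∠MWH = 44.8° gives WH at -115.90° from the x-axis; with |WH| = 19.1, H = (-22.922, -5.8710). ∠WHQ = 41.4° gives HQ at 105.50° from the x-axis; with |HQ| = 13.0, Q = (-26.396, 6.6562). HQ is perpendicular to QE, so QE runs at 15.500°; with |QE| = 12.4, E = (-14.447, 9.9699). ∠QEN = 84.4° gives EN at -80.100° from the x-axis; with |EN| = 29.8, N = (-9.3238, -19.386). Then |DN| = |N − D| = 10.797.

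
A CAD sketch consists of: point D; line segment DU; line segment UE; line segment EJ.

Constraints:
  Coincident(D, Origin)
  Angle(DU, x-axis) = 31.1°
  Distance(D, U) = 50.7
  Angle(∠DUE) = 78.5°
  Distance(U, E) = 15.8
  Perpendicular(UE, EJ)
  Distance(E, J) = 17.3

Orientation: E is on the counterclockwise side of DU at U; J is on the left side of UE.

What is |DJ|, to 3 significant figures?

32.9

D is at the origin; DU runs at 31.1° with length 50.7, so U = 50.7·(cos 31.1°, sin 31.1°) = (43.4, 26.2). ∠DUE = 78.5°, so UE runs at 31.1° + (180° − 78.5°) = 133° from the x-axis; with |UE| = 15.8, E = U + 15.8·(cos 133°, sin 133°) = (32.7, 37.8). UE ⟂ EJ; with |EJ| = 17.3 on the left of UE, J = E + 17.3·(-0.736, -0.677) = (20.0, 26.1). Then |DJ| = |J − D| = 32.9.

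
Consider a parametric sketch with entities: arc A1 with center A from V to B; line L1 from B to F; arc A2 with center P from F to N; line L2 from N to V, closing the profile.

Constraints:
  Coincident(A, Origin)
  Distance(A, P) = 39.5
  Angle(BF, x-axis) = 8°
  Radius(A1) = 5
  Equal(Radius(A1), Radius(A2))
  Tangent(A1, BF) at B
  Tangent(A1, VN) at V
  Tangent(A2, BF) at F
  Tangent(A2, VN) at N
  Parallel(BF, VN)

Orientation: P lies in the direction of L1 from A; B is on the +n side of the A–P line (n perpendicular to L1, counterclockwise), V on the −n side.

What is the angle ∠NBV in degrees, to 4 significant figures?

75.79°

Tangency of A1 to both parallel lines with radius 5.0 puts B and V at A ± 5.0·n: B = (-0.6959, 4.951), V = (0.6959, -4.951). Equal radii place F and N the same way about P: F = P + 5.0·n = (38.42, 10.45), N = P − 5.0·n = (39.81, 0.5460). Then cos ∠NBV = BN·BV / (|BN||BV|), giving 75.79°.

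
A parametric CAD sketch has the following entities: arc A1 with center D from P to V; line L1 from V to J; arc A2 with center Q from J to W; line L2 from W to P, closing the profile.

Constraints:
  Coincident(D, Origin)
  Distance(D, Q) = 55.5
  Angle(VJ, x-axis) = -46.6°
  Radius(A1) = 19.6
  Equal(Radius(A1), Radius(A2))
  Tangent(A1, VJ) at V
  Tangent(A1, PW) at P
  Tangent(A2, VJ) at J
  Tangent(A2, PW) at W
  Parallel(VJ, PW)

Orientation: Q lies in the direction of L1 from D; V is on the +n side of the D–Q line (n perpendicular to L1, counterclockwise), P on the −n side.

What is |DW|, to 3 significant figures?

58.9

The slot axis is L1's direction at -46.6°, so u = (cos -46.6°, sin -46.6°) = (0.687, -0.727) and n = (−sin -46.6°, cos -46.6°) = (0.727, 0.687). D is at the origin and Q lies 55.5 along u from D, so Q = 55.5·u = (38.1, -40.3). Tangency of A1 to both parallel lines with radius 19.6 puts V and P at D ± 19.6·n: V = (14.2, 13.5), P = (-14.2, -13.5). Equal radii place J and W the same way about Q: J = Q + 19.6·n = (52.4, -26.9), W = Q − 19.6·n = (23.9, -53.8). Then |DW| = |W − D| = 58.9.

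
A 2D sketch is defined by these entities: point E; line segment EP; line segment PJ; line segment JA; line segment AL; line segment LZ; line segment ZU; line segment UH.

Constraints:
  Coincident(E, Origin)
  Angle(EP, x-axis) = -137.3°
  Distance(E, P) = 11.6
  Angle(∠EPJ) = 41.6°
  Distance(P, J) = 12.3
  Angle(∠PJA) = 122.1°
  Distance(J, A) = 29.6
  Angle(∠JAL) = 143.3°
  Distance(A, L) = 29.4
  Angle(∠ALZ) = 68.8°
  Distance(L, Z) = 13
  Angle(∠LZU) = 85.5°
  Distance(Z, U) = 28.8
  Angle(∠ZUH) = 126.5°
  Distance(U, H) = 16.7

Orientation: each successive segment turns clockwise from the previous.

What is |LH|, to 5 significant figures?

37.716

E is at the origin; EP runs at -137.3° with length 11.6, so P = (-8.5250, -7.8667). ∠EPJ = 41.6° gives PJ at 84.300° from the x-axis; with |PJ| = 12.3, J = (-7.3034, 4.3725). ∠PJA = 122.1° gives JA at 26.400° from the x-axis; with |JA| = 29.6, A = (19.210, 17.534). ∠JAL = 143.3° gives AL at -10.300° from the x-axis; with |AL| = 29.4, L = (48.136, 12.277). ∠ALZ = 68.8° gives LZ at -121.50° from the x-axis; with |LZ| = 13.0, Z = (41.343, 1.1926). ∠LZU = 85.5° gives ZU at 144.00° from the x-axis; with |ZU| = 28.8, U = (18.044, 18.121). ∠ZUH = 126.5° gives UH at 90.500° from the x-axis; with |UH| = 16.7, H = (17.898, 34.820). Then |LH| = |H − L| = 37.716.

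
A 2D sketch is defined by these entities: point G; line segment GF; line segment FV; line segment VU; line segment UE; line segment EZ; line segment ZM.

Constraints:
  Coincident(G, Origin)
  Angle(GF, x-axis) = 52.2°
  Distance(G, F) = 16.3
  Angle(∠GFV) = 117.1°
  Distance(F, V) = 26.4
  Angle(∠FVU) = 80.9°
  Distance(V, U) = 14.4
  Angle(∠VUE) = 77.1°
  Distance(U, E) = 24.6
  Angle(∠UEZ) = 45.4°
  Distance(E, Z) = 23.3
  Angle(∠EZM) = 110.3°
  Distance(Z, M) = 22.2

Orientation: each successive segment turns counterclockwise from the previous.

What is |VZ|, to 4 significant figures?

5.637

∠VUE = 77.1° gives UE at -42.90° from the x-axis; with |UE| = 24.6, E = (4.902, 11.95). ∠UEZ = 45.4° gives EZ at 91.70° from the x-axis; with |EZ| = 23.3, Z = (4.211, 35.24). Then |VZ| = |Z − V| = 5.637.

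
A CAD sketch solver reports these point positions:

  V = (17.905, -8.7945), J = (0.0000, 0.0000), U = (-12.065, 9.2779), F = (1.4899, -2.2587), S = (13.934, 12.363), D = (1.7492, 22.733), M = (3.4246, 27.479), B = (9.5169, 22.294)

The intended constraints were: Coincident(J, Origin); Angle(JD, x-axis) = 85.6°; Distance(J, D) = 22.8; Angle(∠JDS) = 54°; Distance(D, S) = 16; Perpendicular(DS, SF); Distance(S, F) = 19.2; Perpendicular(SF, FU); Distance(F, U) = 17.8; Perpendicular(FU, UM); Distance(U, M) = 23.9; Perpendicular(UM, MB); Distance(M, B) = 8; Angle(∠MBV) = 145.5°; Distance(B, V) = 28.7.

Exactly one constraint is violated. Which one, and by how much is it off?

Distance(B, V) = 28.7 — off by 3.50.

J = (0.00, 0.00) ✓; JD at 85.60° ✓; |JD| = 22.80 ✓; ∠JDS = 54.00° ✓; |DS| = 16.00 ✓; ∠(DS, SF) = 90.00° ✓; |SF| = 19.20 ✓; ∠(SF, FU) = 90.00° ✓; |FU| = 17.80 ✓; ∠(FU, UM) = 90.00° ✓; |UM| = 23.90 ✓; ∠(UM, MB) = 90.00° ✓; |MB| = 8.000 ✓; ∠MBV = 145.5° ✓; |BV| = 32.20 ✗.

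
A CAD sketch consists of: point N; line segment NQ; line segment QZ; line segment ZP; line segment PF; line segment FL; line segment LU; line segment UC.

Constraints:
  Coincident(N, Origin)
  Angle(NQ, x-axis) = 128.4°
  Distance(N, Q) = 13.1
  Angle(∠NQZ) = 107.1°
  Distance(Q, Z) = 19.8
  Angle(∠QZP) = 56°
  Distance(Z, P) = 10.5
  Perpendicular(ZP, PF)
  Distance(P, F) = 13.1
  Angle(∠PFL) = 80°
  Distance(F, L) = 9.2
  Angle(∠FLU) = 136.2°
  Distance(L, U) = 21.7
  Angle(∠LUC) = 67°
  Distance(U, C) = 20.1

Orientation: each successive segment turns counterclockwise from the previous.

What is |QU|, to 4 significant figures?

31.73

∠PFL = 80.0° gives FL at 155.3° from the x-axis; with |FL| = 9.2, L = (-18.85, 11.71). ∠FLU = 136.2° gives LU at -160.9° from the x-axis; with |LU| = 21.7, U = (-39.36, 4.610). Then |QU| = |U − Q| = 31.73.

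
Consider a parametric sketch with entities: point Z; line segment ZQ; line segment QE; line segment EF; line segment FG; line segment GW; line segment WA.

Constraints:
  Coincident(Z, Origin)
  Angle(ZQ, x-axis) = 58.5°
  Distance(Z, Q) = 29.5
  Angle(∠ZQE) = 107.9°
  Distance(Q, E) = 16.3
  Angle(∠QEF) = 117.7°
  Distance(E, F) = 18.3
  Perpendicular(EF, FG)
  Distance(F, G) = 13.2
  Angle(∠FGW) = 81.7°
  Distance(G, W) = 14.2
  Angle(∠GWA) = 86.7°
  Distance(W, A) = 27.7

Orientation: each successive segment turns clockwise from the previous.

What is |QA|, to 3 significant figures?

35.0

∠FGW = 81.7° gives GW at 95.8° from the x-axis; with |GW| = 14.2, W = (21.5, 14.5). ∠GWA = 86.7° gives WA at 2.50° from the x-axis; with |WA| = 27.7, A = (49.2, 15.7). Then |QA| = |A − Q| = 35.0.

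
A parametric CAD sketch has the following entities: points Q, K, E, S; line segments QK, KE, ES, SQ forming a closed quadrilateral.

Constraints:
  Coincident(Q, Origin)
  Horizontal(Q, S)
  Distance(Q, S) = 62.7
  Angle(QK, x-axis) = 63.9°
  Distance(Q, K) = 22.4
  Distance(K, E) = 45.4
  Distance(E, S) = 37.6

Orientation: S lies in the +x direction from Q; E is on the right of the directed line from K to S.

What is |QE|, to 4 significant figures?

36.88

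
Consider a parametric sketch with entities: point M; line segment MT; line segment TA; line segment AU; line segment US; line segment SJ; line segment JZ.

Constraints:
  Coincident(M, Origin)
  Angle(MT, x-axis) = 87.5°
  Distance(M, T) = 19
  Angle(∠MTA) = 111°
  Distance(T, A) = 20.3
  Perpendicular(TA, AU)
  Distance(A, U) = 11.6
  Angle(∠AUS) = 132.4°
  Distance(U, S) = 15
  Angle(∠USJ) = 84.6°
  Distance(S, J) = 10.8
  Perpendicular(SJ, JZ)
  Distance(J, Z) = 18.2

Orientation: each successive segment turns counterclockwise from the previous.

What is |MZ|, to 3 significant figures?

28.7

M is at the origin; MT runs at 87.5° with length 19.0, so T = (0.829, 19.0). ∠MTA = 111.0° gives TA at 156° from the x-axis; with |TA| = 20.3, A = (-17.8, 27.1). TA is perpendicular to AU, so AU runs at -114°; with |AU| = 11.6, U = (-22.4, 16.4). ∠AUS = 132.4° gives US at -65.9° from the x-axis; with |US| = 15.0, S = (-16.3, 2.75). ∠USJ = 84.6° gives SJ at 29.5° from the x-axis; with |SJ| = 10.8, J = (-6.89, 8.06). SJ ⟂ JZ, so JZ runs at 120°; with |JZ| = 18.2, Z = (-15.9, 23.9). Then |MZ| = |Z − M| = 28.7.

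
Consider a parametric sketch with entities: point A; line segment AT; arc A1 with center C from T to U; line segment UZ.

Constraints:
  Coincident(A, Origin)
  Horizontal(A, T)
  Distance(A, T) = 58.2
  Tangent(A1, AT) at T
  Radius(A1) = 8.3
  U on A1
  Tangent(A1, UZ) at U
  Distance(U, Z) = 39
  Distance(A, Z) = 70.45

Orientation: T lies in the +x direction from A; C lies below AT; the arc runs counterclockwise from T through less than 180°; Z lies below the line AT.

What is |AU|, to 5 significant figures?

50.666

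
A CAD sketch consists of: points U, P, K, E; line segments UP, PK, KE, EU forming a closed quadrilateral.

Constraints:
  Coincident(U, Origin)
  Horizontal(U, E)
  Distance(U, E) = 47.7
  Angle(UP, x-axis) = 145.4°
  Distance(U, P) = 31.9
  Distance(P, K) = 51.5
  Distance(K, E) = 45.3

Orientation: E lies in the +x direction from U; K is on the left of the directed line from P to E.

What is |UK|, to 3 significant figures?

42.9

Checks: |PK| = 51.50 ✓; |KE| = 45.30 ✓.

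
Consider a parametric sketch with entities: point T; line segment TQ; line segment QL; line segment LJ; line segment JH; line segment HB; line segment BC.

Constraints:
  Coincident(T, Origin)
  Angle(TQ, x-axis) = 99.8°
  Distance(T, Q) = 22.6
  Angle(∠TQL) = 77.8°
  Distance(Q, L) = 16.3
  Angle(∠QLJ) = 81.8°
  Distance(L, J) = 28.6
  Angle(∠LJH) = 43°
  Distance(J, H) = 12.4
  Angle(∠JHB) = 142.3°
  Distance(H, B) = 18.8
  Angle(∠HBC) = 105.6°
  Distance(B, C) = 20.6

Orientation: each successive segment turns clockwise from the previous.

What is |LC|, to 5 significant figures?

11.165

T is at the origin; TQ runs at 99.8° with length 22.6, so Q = (-3.8467, 22.270). ∠TQL = 77.8° gives QL at -2.4000° from the x-axis; with |QL| = 16.3, L = (12.439, 21.588). ∠QLJ = 81.8° gives LJ at -100.60° from the x-axis; with |LJ| = 28.6, J = (7.1780, -6.5243). ∠LJH = 43.0° gives JH at 122.40° from the x-axis; with |JH| = 12.4, H = (0.53371, 3.9454). ∠JHB = 142.3° gives HB at 84.700° from the x-axis; with |HB| = 18.8, B = (2.2703, 22.665). ∠HBC = 105.6° gives BC at 10.300° from the x-axis; with |BC| = 20.6, C = (22.538, 26.348). Then |LC| = |C − L| = 11.165.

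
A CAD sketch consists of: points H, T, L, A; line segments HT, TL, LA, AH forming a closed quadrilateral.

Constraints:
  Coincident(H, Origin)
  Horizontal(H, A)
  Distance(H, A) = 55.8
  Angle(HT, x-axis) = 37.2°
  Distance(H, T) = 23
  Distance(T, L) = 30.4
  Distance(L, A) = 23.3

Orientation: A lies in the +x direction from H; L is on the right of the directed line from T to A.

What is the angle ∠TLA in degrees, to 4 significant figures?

95.31°

Checks: |TL| = 30.40 ✓; |LA| = 23.30 ✓.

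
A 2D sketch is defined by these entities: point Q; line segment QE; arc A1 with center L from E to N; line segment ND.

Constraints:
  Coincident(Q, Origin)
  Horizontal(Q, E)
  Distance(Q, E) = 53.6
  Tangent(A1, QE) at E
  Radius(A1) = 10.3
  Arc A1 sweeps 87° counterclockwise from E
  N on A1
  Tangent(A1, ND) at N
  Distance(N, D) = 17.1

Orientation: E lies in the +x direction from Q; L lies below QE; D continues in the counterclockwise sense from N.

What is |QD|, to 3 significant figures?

50.2

Q is at the origin; Q and E share the same y with |QE| = 53.6 and E on the +x side, so E = (53.6, 0.00). A1 meets QE tangentially, so LE is at right angles to QE, so L = E + (0, -10.3) = (53.6, -10.3). On A1, E sits at bearing 90° from L; an 87° counterclockwise sweep puts N at bearing 177°, so N = L + 10.3·(cos 177°, sin 177°) = (43.3, -9.76). Since A1 is tangent to ND there, LN ⟂ ND, so ND runs along (−sin 177°, cos 177°); with |ND| = 17.1, D = (42.4, -26.8). Then |QD| = |D − Q| = 50.2.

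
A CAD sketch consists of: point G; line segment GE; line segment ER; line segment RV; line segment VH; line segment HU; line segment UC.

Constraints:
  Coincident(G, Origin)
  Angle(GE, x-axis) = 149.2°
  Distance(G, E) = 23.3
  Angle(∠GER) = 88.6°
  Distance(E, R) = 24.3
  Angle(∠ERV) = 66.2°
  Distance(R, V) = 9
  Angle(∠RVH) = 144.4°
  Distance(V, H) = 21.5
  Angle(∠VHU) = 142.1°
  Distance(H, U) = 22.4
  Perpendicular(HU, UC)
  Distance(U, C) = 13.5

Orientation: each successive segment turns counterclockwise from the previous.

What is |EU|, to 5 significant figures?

25.865

∠RVH = 144.4° gives VH at 30.000° from the x-axis; with |VH| = 21.5, H = (-4.3661, 0.63186). ∠VHU = 142.1° gives HU at 67.900° from the x-axis; with |HU| = 22.4, U = (4.0613, 21.386). Then |EU| = |U − E| = 25.865.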